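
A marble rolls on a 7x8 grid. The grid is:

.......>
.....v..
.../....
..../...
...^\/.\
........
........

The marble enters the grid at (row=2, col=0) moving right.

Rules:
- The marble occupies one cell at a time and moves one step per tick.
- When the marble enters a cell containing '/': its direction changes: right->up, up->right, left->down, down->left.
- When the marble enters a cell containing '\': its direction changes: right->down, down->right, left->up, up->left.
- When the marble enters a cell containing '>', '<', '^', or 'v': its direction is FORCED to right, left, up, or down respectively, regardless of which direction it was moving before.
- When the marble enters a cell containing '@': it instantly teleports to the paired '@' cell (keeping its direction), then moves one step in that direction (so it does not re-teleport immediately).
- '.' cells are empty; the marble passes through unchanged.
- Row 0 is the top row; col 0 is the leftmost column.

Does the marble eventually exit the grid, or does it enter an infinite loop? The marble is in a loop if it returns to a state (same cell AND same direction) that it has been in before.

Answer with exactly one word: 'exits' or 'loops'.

Step 1: enter (2,0), '.' pass, move right to (2,1)
Step 2: enter (2,1), '.' pass, move right to (2,2)
Step 3: enter (2,2), '.' pass, move right to (2,3)
Step 4: enter (2,3), '/' deflects right->up, move up to (1,3)
Step 5: enter (1,3), '.' pass, move up to (0,3)
Step 6: enter (0,3), '.' pass, move up to (-1,3)
Step 7: at (-1,3) — EXIT via top edge, pos 3

Answer: exits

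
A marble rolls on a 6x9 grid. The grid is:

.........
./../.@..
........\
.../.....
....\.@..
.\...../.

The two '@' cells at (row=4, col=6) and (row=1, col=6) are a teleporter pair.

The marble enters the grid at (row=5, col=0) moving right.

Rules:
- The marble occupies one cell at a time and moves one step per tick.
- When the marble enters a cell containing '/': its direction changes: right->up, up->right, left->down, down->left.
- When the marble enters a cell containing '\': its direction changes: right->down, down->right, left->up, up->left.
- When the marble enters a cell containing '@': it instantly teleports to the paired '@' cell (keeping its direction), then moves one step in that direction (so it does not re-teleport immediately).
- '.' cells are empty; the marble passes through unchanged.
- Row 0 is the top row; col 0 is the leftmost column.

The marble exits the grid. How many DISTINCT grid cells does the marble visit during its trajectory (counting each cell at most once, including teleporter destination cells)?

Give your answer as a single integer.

Answer: 2

Derivation:
Step 1: enter (5,0), '.' pass, move right to (5,1)
Step 2: enter (5,1), '\' deflects right->down, move down to (6,1)
Step 3: at (6,1) — EXIT via bottom edge, pos 1
Distinct cells visited: 2 (path length 2)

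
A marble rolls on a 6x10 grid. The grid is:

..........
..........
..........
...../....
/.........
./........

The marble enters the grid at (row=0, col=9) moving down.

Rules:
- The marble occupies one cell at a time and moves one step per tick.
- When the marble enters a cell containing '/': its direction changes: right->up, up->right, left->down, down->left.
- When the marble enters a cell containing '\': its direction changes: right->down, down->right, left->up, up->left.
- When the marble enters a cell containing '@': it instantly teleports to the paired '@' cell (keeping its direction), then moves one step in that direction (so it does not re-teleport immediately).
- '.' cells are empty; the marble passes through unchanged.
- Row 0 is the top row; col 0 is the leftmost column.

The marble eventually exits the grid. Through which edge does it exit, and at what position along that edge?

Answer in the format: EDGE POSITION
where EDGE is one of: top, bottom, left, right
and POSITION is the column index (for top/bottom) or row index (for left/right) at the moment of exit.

Step 1: enter (0,9), '.' pass, move down to (1,9)
Step 2: enter (1,9), '.' pass, move down to (2,9)
Step 3: enter (2,9), '.' pass, move down to (3,9)
Step 4: enter (3,9), '.' pass, move down to (4,9)
Step 5: enter (4,9), '.' pass, move down to (5,9)
Step 6: enter (5,9), '.' pass, move down to (6,9)
Step 7: at (6,9) — EXIT via bottom edge, pos 9

Answer: bottom 9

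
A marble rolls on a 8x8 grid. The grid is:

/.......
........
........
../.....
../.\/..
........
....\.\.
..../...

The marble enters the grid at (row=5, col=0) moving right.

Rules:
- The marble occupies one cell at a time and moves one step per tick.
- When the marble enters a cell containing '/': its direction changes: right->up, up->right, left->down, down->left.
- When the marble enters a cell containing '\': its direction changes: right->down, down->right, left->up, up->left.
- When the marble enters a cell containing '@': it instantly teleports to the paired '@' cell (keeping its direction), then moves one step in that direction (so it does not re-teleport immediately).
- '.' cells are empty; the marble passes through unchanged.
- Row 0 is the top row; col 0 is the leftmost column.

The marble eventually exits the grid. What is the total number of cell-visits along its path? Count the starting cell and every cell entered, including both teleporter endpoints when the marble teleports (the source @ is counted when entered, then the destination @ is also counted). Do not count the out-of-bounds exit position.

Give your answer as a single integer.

Step 1: enter (5,0), '.' pass, move right to (5,1)
Step 2: enter (5,1), '.' pass, move right to (5,2)
Step 3: enter (5,2), '.' pass, move right to (5,3)
Step 4: enter (5,3), '.' pass, move right to (5,4)
Step 5: enter (5,4), '.' pass, move right to (5,5)
Step 6: enter (5,5), '.' pass, move right to (5,6)
Step 7: enter (5,6), '.' pass, move right to (5,7)
Step 8: enter (5,7), '.' pass, move right to (5,8)
Step 9: at (5,8) — EXIT via right edge, pos 5
Path length (cell visits): 8

Answer: 8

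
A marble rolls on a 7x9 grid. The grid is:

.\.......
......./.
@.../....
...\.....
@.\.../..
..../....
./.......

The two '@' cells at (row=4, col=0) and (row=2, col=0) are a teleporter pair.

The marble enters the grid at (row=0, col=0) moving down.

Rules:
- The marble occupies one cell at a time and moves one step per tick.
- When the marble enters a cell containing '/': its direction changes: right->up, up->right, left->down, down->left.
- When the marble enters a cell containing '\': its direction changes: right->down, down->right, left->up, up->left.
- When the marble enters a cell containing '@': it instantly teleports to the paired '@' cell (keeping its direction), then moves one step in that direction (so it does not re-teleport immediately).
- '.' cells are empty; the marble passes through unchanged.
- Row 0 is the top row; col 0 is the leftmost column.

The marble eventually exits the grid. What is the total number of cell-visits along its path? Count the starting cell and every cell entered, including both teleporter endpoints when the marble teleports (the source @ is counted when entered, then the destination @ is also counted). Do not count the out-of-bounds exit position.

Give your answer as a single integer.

Step 1: enter (0,0), '.' pass, move down to (1,0)
Step 2: enter (1,0), '.' pass, move down to (2,0)
Step 3: enter (2,0), '@' teleport (2,0)->(4,0), also enter (4,0), move down to (5,0)
Step 4: enter (5,0), '.' pass, move down to (6,0)
Step 5: enter (6,0), '.' pass, move down to (7,0)
Step 6: at (7,0) — EXIT via bottom edge, pos 0
Path length (cell visits): 6

Answer: 6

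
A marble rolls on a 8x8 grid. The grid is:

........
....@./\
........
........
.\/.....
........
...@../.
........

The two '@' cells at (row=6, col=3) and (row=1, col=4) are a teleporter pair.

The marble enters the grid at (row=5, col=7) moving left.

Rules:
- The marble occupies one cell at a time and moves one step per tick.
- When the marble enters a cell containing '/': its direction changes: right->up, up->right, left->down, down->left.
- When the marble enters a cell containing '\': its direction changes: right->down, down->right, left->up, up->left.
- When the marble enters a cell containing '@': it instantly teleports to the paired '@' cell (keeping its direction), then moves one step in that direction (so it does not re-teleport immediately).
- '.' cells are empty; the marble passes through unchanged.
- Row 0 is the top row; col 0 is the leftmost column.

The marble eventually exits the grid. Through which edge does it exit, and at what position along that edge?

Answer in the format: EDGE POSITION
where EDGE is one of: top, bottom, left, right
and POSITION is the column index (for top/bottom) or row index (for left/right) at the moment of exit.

Answer: left 5

Derivation:
Step 1: enter (5,7), '.' pass, move left to (5,6)
Step 2: enter (5,6), '.' pass, move left to (5,5)
Step 3: enter (5,5), '.' pass, move left to (5,4)
Step 4: enter (5,4), '.' pass, move left to (5,3)
Step 5: enter (5,3), '.' pass, move left to (5,2)
Step 6: enter (5,2), '.' pass, move left to (5,1)
Step 7: enter (5,1), '.' pass, move left to (5,0)
Step 8: enter (5,0), '.' pass, move left to (5,-1)
Step 9: at (5,-1) — EXIT via left edge, pos 5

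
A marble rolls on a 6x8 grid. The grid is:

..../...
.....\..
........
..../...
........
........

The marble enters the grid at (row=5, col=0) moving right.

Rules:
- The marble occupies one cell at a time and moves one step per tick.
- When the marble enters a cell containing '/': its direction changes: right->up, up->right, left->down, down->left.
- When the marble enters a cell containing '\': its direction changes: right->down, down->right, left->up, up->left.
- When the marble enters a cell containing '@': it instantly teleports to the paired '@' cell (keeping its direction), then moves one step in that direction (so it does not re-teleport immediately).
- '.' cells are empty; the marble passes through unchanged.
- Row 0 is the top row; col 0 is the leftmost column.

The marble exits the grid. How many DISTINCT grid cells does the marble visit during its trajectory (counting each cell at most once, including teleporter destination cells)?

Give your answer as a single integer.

Answer: 8

Derivation:
Step 1: enter (5,0), '.' pass, move right to (5,1)
Step 2: enter (5,1), '.' pass, move right to (5,2)
Step 3: enter (5,2), '.' pass, move right to (5,3)
Step 4: enter (5,3), '.' pass, move right to (5,4)
Step 5: enter (5,4), '.' pass, move right to (5,5)
Step 6: enter (5,5), '.' pass, move right to (5,6)
Step 7: enter (5,6), '.' pass, move right to (5,7)
Step 8: enter (5,7), '.' pass, move right to (5,8)
Step 9: at (5,8) — EXIT via right edge, pos 5
Distinct cells visited: 8 (path length 8)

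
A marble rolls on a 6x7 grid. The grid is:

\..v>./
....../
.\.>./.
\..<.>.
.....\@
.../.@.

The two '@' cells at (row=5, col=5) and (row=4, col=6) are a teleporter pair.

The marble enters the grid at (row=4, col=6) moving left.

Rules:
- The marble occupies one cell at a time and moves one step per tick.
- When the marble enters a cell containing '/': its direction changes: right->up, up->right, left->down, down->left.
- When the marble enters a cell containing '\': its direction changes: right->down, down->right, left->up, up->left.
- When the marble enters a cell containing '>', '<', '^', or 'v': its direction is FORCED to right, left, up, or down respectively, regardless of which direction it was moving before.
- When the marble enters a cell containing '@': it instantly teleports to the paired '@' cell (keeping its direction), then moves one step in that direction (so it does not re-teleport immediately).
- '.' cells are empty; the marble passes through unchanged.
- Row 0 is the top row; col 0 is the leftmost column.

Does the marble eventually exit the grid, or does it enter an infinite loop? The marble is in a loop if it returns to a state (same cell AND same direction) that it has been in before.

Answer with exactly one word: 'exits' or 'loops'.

Step 1: enter (4,6), '@' teleport (4,6)->(5,5), also enter (5,5), move left to (5,4)
Step 2: enter (5,4), '.' pass, move left to (5,3)
Step 3: enter (5,3), '/' deflects left->down, move down to (6,3)
Step 4: at (6,3) — EXIT via bottom edge, pos 3

Answer: exits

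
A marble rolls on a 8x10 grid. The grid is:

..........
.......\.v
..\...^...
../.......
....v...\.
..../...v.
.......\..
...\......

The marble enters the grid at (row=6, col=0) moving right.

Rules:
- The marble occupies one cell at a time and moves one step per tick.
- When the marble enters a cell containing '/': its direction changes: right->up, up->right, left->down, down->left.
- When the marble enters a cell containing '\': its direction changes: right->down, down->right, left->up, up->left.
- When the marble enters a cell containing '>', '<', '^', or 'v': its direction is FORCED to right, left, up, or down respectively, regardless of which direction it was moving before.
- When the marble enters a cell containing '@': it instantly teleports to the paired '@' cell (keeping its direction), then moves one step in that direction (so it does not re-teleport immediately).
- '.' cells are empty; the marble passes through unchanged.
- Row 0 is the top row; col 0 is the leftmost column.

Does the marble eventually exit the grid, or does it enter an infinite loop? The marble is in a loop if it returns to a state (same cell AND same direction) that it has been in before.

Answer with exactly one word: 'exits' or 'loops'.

Answer: exits

Derivation:
Step 1: enter (6,0), '.' pass, move right to (6,1)
Step 2: enter (6,1), '.' pass, move right to (6,2)
Step 3: enter (6,2), '.' pass, move right to (6,3)
Step 4: enter (6,3), '.' pass, move right to (6,4)
Step 5: enter (6,4), '.' pass, move right to (6,5)
Step 6: enter (6,5), '.' pass, move right to (6,6)
Step 7: enter (6,6), '.' pass, move right to (6,7)
Step 8: enter (6,7), '\' deflects right->down, move down to (7,7)
Step 9: enter (7,7), '.' pass, move down to (8,7)
Step 10: at (8,7) — EXIT via bottom edge, pos 7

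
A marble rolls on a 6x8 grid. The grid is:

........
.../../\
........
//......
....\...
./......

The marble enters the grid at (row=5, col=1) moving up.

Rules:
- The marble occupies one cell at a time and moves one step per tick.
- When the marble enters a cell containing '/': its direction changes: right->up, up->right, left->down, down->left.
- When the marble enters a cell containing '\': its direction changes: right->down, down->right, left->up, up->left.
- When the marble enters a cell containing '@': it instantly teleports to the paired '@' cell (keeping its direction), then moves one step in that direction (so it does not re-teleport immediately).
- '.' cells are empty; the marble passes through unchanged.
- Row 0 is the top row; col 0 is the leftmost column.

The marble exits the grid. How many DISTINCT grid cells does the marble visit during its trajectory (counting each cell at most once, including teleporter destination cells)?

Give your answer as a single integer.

Step 1: enter (5,1), '/' deflects up->right, move right to (5,2)
Step 2: enter (5,2), '.' pass, move right to (5,3)
Step 3: enter (5,3), '.' pass, move right to (5,4)
Step 4: enter (5,4), '.' pass, move right to (5,5)
Step 5: enter (5,5), '.' pass, move right to (5,6)
Step 6: enter (5,6), '.' pass, move right to (5,7)
Step 7: enter (5,7), '.' pass, move right to (5,8)
Step 8: at (5,8) — EXIT via right edge, pos 5
Distinct cells visited: 7 (path length 7)

Answer: 7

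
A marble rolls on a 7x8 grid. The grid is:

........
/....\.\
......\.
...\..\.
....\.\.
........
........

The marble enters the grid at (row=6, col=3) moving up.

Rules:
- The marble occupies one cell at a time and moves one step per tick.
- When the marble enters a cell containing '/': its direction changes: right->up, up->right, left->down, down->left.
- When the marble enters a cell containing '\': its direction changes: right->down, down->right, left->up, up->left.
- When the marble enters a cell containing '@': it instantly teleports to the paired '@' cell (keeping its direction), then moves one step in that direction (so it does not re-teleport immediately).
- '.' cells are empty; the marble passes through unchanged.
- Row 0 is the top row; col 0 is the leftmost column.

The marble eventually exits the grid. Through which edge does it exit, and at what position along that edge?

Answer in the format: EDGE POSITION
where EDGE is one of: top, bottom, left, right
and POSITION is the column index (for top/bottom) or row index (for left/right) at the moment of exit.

Answer: left 3

Derivation:
Step 1: enter (6,3), '.' pass, move up to (5,3)
Step 2: enter (5,3), '.' pass, move up to (4,3)
Step 3: enter (4,3), '.' pass, move up to (3,3)
Step 4: enter (3,3), '\' deflects up->left, move left to (3,2)
Step 5: enter (3,2), '.' pass, move left to (3,1)
Step 6: enter (3,1), '.' pass, move left to (3,0)
Step 7: enter (3,0), '.' pass, move left to (3,-1)
Step 8: at (3,-1) — EXIT via left edge, pos 3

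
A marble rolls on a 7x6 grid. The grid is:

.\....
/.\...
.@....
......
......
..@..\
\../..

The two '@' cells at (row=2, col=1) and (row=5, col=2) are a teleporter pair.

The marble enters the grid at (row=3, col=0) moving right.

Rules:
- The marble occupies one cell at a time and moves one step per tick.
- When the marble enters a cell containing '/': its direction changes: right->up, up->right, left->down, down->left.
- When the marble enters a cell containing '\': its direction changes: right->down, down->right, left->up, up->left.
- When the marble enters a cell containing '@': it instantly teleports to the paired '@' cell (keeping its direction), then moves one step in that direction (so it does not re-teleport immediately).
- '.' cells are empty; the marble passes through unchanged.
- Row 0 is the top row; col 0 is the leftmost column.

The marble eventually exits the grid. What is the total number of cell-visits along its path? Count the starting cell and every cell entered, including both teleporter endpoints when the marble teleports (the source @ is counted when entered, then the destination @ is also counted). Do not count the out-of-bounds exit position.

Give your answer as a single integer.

Step 1: enter (3,0), '.' pass, move right to (3,1)
Step 2: enter (3,1), '.' pass, move right to (3,2)
Step 3: enter (3,2), '.' pass, move right to (3,3)
Step 4: enter (3,3), '.' pass, move right to (3,4)
Step 5: enter (3,4), '.' pass, move right to (3,5)
Step 6: enter (3,5), '.' pass, move right to (3,6)
Step 7: at (3,6) — EXIT via right edge, pos 3
Path length (cell visits): 6

Answer: 6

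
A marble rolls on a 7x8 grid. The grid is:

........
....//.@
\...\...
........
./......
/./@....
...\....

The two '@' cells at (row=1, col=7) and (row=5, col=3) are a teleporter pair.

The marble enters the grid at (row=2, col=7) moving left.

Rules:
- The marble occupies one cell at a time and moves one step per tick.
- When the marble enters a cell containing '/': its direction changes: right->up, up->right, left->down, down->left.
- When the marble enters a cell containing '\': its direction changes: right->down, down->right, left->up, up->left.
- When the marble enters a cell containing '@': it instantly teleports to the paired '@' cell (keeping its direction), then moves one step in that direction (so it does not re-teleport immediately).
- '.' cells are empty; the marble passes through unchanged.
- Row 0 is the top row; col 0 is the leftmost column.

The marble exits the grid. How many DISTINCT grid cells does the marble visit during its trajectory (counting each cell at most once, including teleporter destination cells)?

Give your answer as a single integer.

Step 1: enter (2,7), '.' pass, move left to (2,6)
Step 2: enter (2,6), '.' pass, move left to (2,5)
Step 3: enter (2,5), '.' pass, move left to (2,4)
Step 4: enter (2,4), '\' deflects left->up, move up to (1,4)
Step 5: enter (1,4), '/' deflects up->right, move right to (1,5)
Step 6: enter (1,5), '/' deflects right->up, move up to (0,5)
Step 7: enter (0,5), '.' pass, move up to (-1,5)
Step 8: at (-1,5) — EXIT via top edge, pos 5
Distinct cells visited: 7 (path length 7)

Answer: 7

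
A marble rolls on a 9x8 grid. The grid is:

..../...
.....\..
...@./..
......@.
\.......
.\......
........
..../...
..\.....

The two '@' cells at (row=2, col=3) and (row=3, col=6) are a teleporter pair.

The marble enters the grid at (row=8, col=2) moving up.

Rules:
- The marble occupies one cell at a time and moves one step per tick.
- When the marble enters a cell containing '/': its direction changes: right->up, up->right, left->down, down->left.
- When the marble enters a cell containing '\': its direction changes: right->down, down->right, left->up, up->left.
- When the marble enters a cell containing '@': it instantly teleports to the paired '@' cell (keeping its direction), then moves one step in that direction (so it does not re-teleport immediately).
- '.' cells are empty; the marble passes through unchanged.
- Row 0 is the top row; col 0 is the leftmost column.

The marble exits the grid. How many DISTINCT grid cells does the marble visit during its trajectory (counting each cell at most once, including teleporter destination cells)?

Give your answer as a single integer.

Step 1: enter (8,2), '\' deflects up->left, move left to (8,1)
Step 2: enter (8,1), '.' pass, move left to (8,0)
Step 3: enter (8,0), '.' pass, move left to (8,-1)
Step 4: at (8,-1) — EXIT via left edge, pos 8
Distinct cells visited: 3 (path length 3)

Answer: 3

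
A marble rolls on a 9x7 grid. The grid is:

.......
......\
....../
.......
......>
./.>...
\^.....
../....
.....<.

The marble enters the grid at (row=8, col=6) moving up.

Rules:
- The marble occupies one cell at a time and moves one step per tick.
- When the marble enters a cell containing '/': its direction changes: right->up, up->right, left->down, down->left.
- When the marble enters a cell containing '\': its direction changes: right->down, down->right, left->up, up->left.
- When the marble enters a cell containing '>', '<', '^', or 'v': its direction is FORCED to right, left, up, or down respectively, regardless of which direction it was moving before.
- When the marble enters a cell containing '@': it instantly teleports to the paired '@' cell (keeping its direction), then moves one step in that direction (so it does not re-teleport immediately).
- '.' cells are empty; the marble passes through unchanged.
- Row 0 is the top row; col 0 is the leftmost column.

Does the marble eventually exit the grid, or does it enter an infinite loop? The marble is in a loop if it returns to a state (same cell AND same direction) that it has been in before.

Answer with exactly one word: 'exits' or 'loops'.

Step 1: enter (8,6), '.' pass, move up to (7,6)
Step 2: enter (7,6), '.' pass, move up to (6,6)
Step 3: enter (6,6), '.' pass, move up to (5,6)
Step 4: enter (5,6), '.' pass, move up to (4,6)
Step 5: enter (4,6), '>' forces up->right, move right to (4,7)
Step 6: at (4,7) — EXIT via right edge, pos 4

Answer: exits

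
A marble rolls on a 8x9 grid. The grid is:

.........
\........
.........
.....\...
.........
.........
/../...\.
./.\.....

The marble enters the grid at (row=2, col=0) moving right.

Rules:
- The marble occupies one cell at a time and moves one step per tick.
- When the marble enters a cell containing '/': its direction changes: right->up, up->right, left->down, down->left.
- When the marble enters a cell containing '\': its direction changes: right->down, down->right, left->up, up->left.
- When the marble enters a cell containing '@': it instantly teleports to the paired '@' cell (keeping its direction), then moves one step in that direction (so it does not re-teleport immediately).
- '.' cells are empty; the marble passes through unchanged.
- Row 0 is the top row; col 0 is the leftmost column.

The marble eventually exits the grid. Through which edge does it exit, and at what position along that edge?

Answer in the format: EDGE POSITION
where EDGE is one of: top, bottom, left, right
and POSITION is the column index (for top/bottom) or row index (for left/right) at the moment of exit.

Step 1: enter (2,0), '.' pass, move right to (2,1)
Step 2: enter (2,1), '.' pass, move right to (2,2)
Step 3: enter (2,2), '.' pass, move right to (2,3)
Step 4: enter (2,3), '.' pass, move right to (2,4)
Step 5: enter (2,4), '.' pass, move right to (2,5)
Step 6: enter (2,5), '.' pass, move right to (2,6)
Step 7: enter (2,6), '.' pass, move right to (2,7)
Step 8: enter (2,7), '.' pass, move right to (2,8)
Step 9: enter (2,8), '.' pass, move right to (2,9)
Step 10: at (2,9) — EXIT via right edge, pos 2

Answer: right 2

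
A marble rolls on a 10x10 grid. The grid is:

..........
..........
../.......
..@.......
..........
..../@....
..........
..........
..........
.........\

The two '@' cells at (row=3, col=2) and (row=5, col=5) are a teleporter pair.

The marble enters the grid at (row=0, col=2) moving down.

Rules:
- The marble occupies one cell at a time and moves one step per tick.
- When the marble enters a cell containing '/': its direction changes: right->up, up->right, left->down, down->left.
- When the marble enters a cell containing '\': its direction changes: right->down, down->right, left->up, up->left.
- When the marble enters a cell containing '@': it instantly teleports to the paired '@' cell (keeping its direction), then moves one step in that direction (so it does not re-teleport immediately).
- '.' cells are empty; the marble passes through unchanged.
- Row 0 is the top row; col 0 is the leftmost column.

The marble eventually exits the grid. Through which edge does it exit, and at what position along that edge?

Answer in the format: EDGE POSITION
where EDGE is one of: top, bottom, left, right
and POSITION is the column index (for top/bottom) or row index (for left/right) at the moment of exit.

Step 1: enter (0,2), '.' pass, move down to (1,2)
Step 2: enter (1,2), '.' pass, move down to (2,2)
Step 3: enter (2,2), '/' deflects down->left, move left to (2,1)
Step 4: enter (2,1), '.' pass, move left to (2,0)
Step 5: enter (2,0), '.' pass, move left to (2,-1)
Step 6: at (2,-1) — EXIT via left edge, pos 2

Answer: left 2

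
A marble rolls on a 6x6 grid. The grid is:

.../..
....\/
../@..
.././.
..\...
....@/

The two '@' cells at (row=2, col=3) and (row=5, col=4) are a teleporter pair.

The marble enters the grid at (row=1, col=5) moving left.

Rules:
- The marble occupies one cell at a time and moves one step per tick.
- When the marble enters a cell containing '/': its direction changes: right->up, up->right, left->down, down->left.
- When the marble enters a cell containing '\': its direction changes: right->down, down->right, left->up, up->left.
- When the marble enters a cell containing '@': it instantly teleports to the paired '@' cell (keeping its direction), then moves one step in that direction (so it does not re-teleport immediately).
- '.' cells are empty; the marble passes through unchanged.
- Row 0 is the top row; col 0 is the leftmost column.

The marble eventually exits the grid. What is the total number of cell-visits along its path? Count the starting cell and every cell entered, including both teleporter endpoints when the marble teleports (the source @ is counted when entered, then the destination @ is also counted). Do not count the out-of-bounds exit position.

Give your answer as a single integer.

Answer: 11

Derivation:
Step 1: enter (1,5), '/' deflects left->down, move down to (2,5)
Step 2: enter (2,5), '.' pass, move down to (3,5)
Step 3: enter (3,5), '.' pass, move down to (4,5)
Step 4: enter (4,5), '.' pass, move down to (5,5)
Step 5: enter (5,5), '/' deflects down->left, move left to (5,4)
Step 6: enter (5,4), '@' teleport (5,4)->(2,3), also enter (2,3), move left to (2,2)
Step 7: enter (2,2), '/' deflects left->down, move down to (3,2)
Step 8: enter (3,2), '/' deflects down->left, move left to (3,1)
Step 9: enter (3,1), '.' pass, move left to (3,0)
Step 10: enter (3,0), '.' pass, move left to (3,-1)
Step 11: at (3,-1) — EXIT via left edge, pos 3
Path length (cell visits): 11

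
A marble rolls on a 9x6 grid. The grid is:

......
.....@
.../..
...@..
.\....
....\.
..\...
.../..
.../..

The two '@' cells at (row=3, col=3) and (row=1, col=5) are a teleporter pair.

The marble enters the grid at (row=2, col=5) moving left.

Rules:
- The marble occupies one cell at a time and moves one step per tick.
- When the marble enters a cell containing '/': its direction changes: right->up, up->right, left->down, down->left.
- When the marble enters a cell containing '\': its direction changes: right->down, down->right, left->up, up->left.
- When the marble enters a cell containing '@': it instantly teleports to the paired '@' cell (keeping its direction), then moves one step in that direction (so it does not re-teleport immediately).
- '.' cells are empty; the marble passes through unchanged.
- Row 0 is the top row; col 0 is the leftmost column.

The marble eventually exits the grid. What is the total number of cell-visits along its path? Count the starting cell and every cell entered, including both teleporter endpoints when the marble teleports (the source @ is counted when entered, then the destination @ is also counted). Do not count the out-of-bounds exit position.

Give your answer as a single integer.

Step 1: enter (2,5), '.' pass, move left to (2,4)
Step 2: enter (2,4), '.' pass, move left to (2,3)
Step 3: enter (2,3), '/' deflects left->down, move down to (3,3)
Step 4: enter (3,3), '@' teleport (3,3)->(1,5), also enter (1,5), move down to (2,5)
Step 5: enter (2,5), '.' pass, move down to (3,5)
Step 6: enter (3,5), '.' pass, move down to (4,5)
Step 7: enter (4,5), '.' pass, move down to (5,5)
Step 8: enter (5,5), '.' pass, move down to (6,5)
Step 9: enter (6,5), '.' pass, move down to (7,5)
Step 10: enter (7,5), '.' pass, move down to (8,5)
Step 11: enter (8,5), '.' pass, move down to (9,5)
Step 12: at (9,5) — EXIT via bottom edge, pos 5
Path length (cell visits): 12

Answer: 12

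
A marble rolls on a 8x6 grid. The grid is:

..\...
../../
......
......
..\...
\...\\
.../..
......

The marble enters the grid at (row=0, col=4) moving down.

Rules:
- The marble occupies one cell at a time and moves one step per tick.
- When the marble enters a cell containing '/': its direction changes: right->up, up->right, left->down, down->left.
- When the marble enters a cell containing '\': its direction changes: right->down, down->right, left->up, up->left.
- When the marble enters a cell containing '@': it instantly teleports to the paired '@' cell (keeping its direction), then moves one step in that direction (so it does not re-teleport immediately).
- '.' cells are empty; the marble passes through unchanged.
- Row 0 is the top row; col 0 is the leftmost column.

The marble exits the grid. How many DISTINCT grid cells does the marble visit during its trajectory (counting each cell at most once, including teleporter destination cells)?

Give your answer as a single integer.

Answer: 9

Derivation:
Step 1: enter (0,4), '.' pass, move down to (1,4)
Step 2: enter (1,4), '.' pass, move down to (2,4)
Step 3: enter (2,4), '.' pass, move down to (3,4)
Step 4: enter (3,4), '.' pass, move down to (4,4)
Step 5: enter (4,4), '.' pass, move down to (5,4)
Step 6: enter (5,4), '\' deflects down->right, move right to (5,5)
Step 7: enter (5,5), '\' deflects right->down, move down to (6,5)
Step 8: enter (6,5), '.' pass, move down to (7,5)
Step 9: enter (7,5), '.' pass, move down to (8,5)
Step 10: at (8,5) — EXIT via bottom edge, pos 5
Distinct cells visited: 9 (path length 9)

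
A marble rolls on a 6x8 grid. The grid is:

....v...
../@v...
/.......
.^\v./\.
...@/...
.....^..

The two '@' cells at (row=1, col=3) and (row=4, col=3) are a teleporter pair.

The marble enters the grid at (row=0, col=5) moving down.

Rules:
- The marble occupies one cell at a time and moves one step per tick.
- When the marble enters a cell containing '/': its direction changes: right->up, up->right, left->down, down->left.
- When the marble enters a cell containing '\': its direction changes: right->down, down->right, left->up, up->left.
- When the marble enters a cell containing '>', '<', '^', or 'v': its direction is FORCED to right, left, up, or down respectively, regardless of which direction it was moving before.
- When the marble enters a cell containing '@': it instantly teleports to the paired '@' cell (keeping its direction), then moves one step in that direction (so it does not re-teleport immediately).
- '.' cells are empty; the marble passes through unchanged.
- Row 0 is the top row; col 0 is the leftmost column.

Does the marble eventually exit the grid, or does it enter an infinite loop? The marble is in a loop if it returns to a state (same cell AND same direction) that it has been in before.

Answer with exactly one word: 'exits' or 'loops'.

Answer: loops

Derivation:
Step 1: enter (0,5), '.' pass, move down to (1,5)
Step 2: enter (1,5), '.' pass, move down to (2,5)
Step 3: enter (2,5), '.' pass, move down to (3,5)
Step 4: enter (3,5), '/' deflects down->left, move left to (3,4)
Step 5: enter (3,4), '.' pass, move left to (3,3)
Step 6: enter (3,3), 'v' forces left->down, move down to (4,3)
Step 7: enter (4,3), '@' teleport (4,3)->(1,3), also enter (1,3), move down to (2,3)
Step 8: enter (2,3), '.' pass, move down to (3,3)
Step 9: enter (3,3), 'v' forces down->down, move down to (4,3)
Step 10: at (4,3) dir=down — LOOP DETECTED (seen before)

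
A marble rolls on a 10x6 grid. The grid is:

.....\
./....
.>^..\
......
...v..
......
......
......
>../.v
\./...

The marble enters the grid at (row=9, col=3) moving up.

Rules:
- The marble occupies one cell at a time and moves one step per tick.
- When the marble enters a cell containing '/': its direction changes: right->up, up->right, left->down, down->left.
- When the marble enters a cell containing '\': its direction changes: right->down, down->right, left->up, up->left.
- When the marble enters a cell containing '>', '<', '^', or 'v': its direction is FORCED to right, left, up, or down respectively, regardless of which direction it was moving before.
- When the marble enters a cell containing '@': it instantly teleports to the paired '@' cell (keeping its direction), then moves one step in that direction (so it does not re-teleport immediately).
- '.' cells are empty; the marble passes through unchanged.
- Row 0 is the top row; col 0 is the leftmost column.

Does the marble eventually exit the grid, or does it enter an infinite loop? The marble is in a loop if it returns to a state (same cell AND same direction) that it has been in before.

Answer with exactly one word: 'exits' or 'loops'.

Answer: exits

Derivation:
Step 1: enter (9,3), '.' pass, move up to (8,3)
Step 2: enter (8,3), '/' deflects up->right, move right to (8,4)
Step 3: enter (8,4), '.' pass, move right to (8,5)
Step 4: enter (8,5), 'v' forces right->down, move down to (9,5)
Step 5: enter (9,5), '.' pass, move down to (10,5)
Step 6: at (10,5) — EXIT via bottom edge, pos 5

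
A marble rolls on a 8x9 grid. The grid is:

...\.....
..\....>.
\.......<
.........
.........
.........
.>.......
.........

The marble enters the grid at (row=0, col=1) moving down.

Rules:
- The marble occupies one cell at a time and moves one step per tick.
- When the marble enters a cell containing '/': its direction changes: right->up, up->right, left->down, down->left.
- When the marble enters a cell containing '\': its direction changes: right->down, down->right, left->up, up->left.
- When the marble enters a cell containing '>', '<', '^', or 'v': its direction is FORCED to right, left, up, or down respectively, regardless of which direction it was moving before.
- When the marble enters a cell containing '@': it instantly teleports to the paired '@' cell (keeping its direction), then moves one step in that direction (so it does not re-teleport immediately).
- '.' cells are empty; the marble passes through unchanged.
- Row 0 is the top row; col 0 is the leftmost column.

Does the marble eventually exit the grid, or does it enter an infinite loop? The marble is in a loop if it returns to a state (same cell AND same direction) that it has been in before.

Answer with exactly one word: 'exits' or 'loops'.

Step 1: enter (0,1), '.' pass, move down to (1,1)
Step 2: enter (1,1), '.' pass, move down to (2,1)
Step 3: enter (2,1), '.' pass, move down to (3,1)
Step 4: enter (3,1), '.' pass, move down to (4,1)
Step 5: enter (4,1), '.' pass, move down to (5,1)
Step 6: enter (5,1), '.' pass, move down to (6,1)
Step 7: enter (6,1), '>' forces down->right, move right to (6,2)
Step 8: enter (6,2), '.' pass, move right to (6,3)
Step 9: enter (6,3), '.' pass, move right to (6,4)
Step 10: enter (6,4), '.' pass, move right to (6,5)
Step 11: enter (6,5), '.' pass, move right to (6,6)
Step 12: enter (6,6), '.' pass, move right to (6,7)
Step 13: enter (6,7), '.' pass, move right to (6,8)
Step 14: enter (6,8), '.' pass, move right to (6,9)
Step 15: at (6,9) — EXIT via right edge, pos 6

Answer: exits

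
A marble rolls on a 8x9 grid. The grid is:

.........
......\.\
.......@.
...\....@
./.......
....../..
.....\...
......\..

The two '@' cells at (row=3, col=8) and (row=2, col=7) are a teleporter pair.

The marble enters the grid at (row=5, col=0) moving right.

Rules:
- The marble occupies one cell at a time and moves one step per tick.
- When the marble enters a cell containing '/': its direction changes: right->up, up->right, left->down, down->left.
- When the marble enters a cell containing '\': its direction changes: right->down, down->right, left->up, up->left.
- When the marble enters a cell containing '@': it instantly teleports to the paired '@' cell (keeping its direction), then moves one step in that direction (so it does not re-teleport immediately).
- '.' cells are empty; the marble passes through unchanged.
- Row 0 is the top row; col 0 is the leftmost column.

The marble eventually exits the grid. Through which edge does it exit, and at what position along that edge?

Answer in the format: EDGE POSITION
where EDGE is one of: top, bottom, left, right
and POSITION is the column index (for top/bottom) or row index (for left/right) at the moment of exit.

Step 1: enter (5,0), '.' pass, move right to (5,1)
Step 2: enter (5,1), '.' pass, move right to (5,2)
Step 3: enter (5,2), '.' pass, move right to (5,3)
Step 4: enter (5,3), '.' pass, move right to (5,4)
Step 5: enter (5,4), '.' pass, move right to (5,5)
Step 6: enter (5,5), '.' pass, move right to (5,6)
Step 7: enter (5,6), '/' deflects right->up, move up to (4,6)
Step 8: enter (4,6), '.' pass, move up to (3,6)
Step 9: enter (3,6), '.' pass, move up to (2,6)
Step 10: enter (2,6), '.' pass, move up to (1,6)
Step 11: enter (1,6), '\' deflects up->left, move left to (1,5)
Step 12: enter (1,5), '.' pass, move left to (1,4)
Step 13: enter (1,4), '.' pass, move left to (1,3)
Step 14: enter (1,3), '.' pass, move left to (1,2)
Step 15: enter (1,2), '.' pass, move left to (1,1)
Step 16: enter (1,1), '.' pass, move left to (1,0)
Step 17: enter (1,0), '.' pass, move left to (1,-1)
Step 18: at (1,-1) — EXIT via left edge, pos 1

Answer: left 1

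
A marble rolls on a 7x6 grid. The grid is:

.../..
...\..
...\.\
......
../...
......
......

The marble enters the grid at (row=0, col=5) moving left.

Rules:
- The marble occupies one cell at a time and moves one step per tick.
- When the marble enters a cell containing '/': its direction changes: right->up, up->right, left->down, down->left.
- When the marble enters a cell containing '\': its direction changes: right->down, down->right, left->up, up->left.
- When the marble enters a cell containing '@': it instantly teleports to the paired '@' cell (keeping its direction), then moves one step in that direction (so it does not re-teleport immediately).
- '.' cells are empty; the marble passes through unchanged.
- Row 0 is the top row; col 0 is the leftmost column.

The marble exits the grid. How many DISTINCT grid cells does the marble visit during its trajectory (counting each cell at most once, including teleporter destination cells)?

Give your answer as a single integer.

Step 1: enter (0,5), '.' pass, move left to (0,4)
Step 2: enter (0,4), '.' pass, move left to (0,3)
Step 3: enter (0,3), '/' deflects left->down, move down to (1,3)
Step 4: enter (1,3), '\' deflects down->right, move right to (1,4)
Step 5: enter (1,4), '.' pass, move right to (1,5)
Step 6: enter (1,5), '.' pass, move right to (1,6)
Step 7: at (1,6) — EXIT via right edge, pos 1
Distinct cells visited: 6 (path length 6)

Answer: 6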